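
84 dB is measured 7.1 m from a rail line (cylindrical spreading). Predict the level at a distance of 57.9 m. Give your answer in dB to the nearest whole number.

75 dB

Line-source attenuation: ΔL = 10·log₁₀(r₂/r₁) = 10·log₁₀(57.9/7.1) = 9.114 dB.
L₂ = 84 − 10·log₁₀(57.9/7.1) = 84 − 9.114 = 74.89 dB.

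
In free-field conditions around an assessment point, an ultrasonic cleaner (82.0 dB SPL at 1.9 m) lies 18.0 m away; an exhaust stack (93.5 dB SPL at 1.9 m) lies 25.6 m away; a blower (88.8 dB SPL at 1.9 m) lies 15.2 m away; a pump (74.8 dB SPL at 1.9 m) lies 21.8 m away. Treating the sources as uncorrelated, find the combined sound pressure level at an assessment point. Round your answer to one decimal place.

First find each source's level at the receiver (point-source: −20·log₁₀(r/r_ref)), then combine on an intensity basis.
ultrasonic cleaner: 82.0 − 20·log₁₀(18.0/1.9) = 82.0 − 19.53 = 62.47 dB SPL.
exhaust stack: 93.5 − 20·log₁₀(25.6/1.9) = 93.5 − 22.59 = 70.91 dB SPL.
blower: 88.8 − 20·log₁₀(15.2/1.9) = 88.8 − 18.06 = 70.74 dB SPL.
pump: 74.8 − 20·log₁₀(21.8/1.9) = 74.8 − 21.19 = 53.61 dB SPL.
Σ 10^(L/10) = 2.618e+07 → L_total = 10·log₁₀(2.618e+07) = 74.18 dB SPL.

74.2 dB SPL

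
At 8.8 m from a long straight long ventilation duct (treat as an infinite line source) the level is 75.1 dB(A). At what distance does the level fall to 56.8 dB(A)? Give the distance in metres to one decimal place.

595.0 m

For a line source L₁ − L₂ = 10·log₁₀(r₂/r₁), so r₂ = r₁·10^((L₁−L₂)/10).
r₂ = 8.8·10^((75.1−56.8)/10) = 8.8·10^(18.3/10) = 594.95 m.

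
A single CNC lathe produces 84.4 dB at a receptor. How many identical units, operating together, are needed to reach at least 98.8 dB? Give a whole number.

28

The shortfall is 98.8 − 84.4 = 14.4 dB, and N units add 10·log₁₀ N, so need 10·log₁₀ N ≥ 14.4.
N ≥ 10^(14.4/10) = 27.542, so N = 28.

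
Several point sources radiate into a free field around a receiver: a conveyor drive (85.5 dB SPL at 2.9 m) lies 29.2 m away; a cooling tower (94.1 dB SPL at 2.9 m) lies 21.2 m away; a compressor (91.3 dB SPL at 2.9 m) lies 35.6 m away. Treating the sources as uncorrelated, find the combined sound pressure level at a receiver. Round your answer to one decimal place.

77.8 dB SPL

Apply inverse-square spreading to bring every level to the receiver, then sum 10^(L/10).
conveyor drive: 85.5 − 20·log₁₀(29.2/2.9) = 85.5 − 20.06 = 65.44 dB SPL.
cooling tower: 94.1 − 20·log₁₀(21.2/2.9) = 94.1 − 17.28 = 76.82 dB SPL.
compressor: 91.3 − 20·log₁₀(35.6/2.9) = 91.3 − 21.78 = 69.52 dB SPL.
Σ 10^(L/10) = 6.055e+07 → L_total = 10·log₁₀(6.055e+07) = 77.82 dB SPL.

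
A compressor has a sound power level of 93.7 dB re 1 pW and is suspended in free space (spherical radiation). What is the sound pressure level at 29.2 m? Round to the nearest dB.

L_p = L_w − 10·log₁₀(4π·r²) with r = 29.2 m.
4π·r² = 1.071e+04 m², 10·log₁₀ of that is 40.300 dB.
L_p = 93.7 − 40.300 = 53.40 dB.

53 dB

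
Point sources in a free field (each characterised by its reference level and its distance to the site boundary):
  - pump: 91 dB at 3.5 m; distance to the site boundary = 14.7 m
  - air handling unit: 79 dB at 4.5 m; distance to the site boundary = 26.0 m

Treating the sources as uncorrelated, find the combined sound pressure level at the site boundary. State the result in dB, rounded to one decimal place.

Propagate each source to the receiver with L = L_ref − 20·log₁₀(r/r_ref), then add intensities.
pump: 91 − 20·log₁₀(14.7/3.5) = 91 − 12.46 = 78.54 dB.
air handling unit: 79 − 20·log₁₀(26.0/4.5) = 79 − 15.24 = 63.76 dB.
Σ 10^(L/10) = 7.375e+07 → L_total = 10·log₁₀(7.375e+07) = 78.68 dB.

78.7 dB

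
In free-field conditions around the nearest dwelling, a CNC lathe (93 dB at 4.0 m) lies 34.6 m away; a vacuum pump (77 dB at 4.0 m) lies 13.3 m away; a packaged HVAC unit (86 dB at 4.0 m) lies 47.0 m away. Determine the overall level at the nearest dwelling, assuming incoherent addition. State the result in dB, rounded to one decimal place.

75.3 dB

First find each source's level at the receiver (point-source: −20·log₁₀(r/r_ref)), then combine on an intensity basis.
CNC lathe: 93 − 20·log₁₀(34.6/4.0) = 93 − 18.74 = 74.26 dB.
vacuum pump: 77 − 20·log₁₀(13.3/4.0) = 77 − 10.44 = 66.56 dB.
packaged HVAC unit: 86 − 20·log₁₀(47.0/4.0) = 86 − 21.40 = 64.60 dB.
Σ 10^(L/10) = 3.408e+07 → L_total = 10·log₁₀(3.408e+07) = 75.33 dB.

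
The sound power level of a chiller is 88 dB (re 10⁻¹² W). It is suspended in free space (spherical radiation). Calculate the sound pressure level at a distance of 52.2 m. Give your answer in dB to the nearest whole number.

43 dB

Free-field spherical radiation: L_p = L_w − 10·log₁₀(4π·r²), r = 52.2 m.
4π·r² = 3.424e+04 m², 10·log₁₀ of that is 45.346 dB.
L_p = 88 − 45.346 = 42.65 dB.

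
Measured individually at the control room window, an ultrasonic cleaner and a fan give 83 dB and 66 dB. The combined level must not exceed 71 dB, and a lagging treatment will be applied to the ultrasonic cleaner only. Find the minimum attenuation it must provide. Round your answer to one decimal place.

13.7 dB

Everything except the ultrasonic cleaner sums to 10^(66/10) = 3.981e+06 in linear terms, 66.00 dB.
The limit corresponds to 10^(71/10) = 1.259e+07; subtracting the fixed part leaves 8.608e+06 for the ultrasonic cleaner, i.e. 69.35 dB.
So the ultrasonic cleaner must be reduced from 83 to 69.35 dB: IL = 13.65 dB.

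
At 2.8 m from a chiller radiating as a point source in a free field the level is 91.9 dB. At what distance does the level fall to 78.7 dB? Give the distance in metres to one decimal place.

The 13.2 dB drop corresponds to a distance ratio of 10^(13.2/20) for a point source.
r₂ = 2.8·10^((91.9−78.7)/20) = 2.8·10^(13.2/20) = 12.80 m.

12.8 m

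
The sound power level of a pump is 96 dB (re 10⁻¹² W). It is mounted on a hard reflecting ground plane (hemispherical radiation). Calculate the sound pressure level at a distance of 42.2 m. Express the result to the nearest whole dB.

56 dB

The power spreads over a hemisphere of area 2π·r², so L_p = L_w − 10·log₁₀(2π·r²).
2π·r² = 1.119e+04 m², 10·log₁₀ of that is 40.488 dB.
L_p = 96 − 40.488 = 55.51 dB.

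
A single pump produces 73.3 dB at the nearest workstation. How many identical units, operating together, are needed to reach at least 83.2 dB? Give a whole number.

N identical sources give L₁ + 10·log₁₀ N, so require 10·log₁₀ N ≥ 83.2 − 73.3 = 9.9 dB.
N ≥ 10^(9.9/10) = 9.772, so N = 10.

10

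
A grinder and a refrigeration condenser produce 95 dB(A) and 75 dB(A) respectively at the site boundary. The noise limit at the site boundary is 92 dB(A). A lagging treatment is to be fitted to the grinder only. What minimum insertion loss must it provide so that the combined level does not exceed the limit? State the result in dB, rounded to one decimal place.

Fixed contribution from the other source: Σ 10^(L/10) = 10^(75/10) = 3.162e+07 (75.00 dB(A)).
The limit corresponds to 10^(92/10) = 1.585e+09; subtracting the fixed part leaves 1.553e+09 for the grinder, i.e. 91.91 dB(A).
Required insertion loss = 95 − 91.91 = 3.09 dB.

3.1 dB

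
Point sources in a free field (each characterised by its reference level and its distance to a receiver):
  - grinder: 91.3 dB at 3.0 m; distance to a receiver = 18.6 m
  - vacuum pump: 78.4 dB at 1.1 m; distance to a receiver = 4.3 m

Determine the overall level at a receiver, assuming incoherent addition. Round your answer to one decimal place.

Propagate each source to the receiver with L = L_ref − 20·log₁₀(r/r_ref), then add intensities.
grinder: 91.3 − 20·log₁₀(18.6/3.0) = 91.3 − 15.85 = 75.45 dB.
vacuum pump: 78.4 − 20·log₁₀(4.3/1.1) = 78.4 − 11.84 = 66.56 dB.
Σ 10^(L/10) = 3.962e+07 → L_total = 10·log₁₀(3.962e+07) = 75.98 dB.

76.0 dB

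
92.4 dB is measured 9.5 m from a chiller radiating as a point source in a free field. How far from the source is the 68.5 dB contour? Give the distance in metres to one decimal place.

Point-source spreading drops the level by 20·log₁₀(r₂/r₁); inverting, r₂/r₁ = 10^(ΔL/20).
r₂ = 9.5·10^((92.4−68.5)/20) = 9.5·10^(23.9/20) = 148.84 m.

148.8 m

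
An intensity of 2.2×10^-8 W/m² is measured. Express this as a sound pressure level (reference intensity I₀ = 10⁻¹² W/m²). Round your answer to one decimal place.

43.4 dB

L = 10·log₁₀(I/I₀) = 10·log₁₀(2.2×10^-8/10⁻¹²) = 10·log₁₀(2.2×10^4).
L = 10·(0.3424 + 4) = 43.42 dB.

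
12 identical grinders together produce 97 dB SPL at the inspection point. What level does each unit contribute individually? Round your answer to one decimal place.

12 equal contributions raise the level by 10·log₁₀ 12 = 10.792 dB, so each unit alone gives 97 − 10.792.

86.2 dB SPL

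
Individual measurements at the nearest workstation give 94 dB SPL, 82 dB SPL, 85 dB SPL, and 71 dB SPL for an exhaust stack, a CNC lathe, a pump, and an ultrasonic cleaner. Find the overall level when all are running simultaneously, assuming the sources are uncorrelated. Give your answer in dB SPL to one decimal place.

94.8 dB SPL

Incoherent sources combine by intensity addition: L_total = 10·log₁₀(Σ 10^(L_i/10)).
Σ 10^(L/10) = 10^(94/10) + 10^(82/10) + 10^(85/10) + 10^(71/10) = 2.999e+09.
L_total = 10·log₁₀(2.999e+09) = 94.77 dB SPL.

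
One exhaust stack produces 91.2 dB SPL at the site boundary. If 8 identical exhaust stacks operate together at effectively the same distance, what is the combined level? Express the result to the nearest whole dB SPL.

With 8 equal, uncorrelated contributions the intensity is 8× that of one unit, giving a rise of 10·log₁₀ 8.
L_total = 91.2 + 10·log₁₀(8) = 91.2 + 9.031 = 100.23 dB SPL.

100 dB SPL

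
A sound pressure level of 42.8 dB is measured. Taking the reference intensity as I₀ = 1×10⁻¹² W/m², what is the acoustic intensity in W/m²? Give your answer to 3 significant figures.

I/I₀ = 10^(42.8/10) = 1.905e+04, so I = 1.905e+04 × 10⁻¹² W/m².

1.91e-08 W/m²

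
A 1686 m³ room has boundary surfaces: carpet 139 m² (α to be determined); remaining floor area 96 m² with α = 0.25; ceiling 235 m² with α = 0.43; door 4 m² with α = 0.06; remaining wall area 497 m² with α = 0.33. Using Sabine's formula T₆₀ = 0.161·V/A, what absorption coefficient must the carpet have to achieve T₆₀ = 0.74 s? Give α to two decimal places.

0.56

A = 0.161·V/T₆₀ = 0.161·1686/0.74 = 366.82 m² sabins.
Absorption from the other surfaces = 96·0.25 + 235·0.43 + 4·0.06 + 497·0.33 = 289.30 m², so the carpet must supply 77.52 m² over 139 m².
α = 77.52/139 = 0.558.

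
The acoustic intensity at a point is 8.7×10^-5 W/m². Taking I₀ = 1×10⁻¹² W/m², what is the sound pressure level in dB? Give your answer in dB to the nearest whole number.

79 dB

Dividing by I₀ shifts the exponent by 12: I/I₀ = 8.7×10^7.
L = 10·(0.9395 + 7) = 79.40 dB.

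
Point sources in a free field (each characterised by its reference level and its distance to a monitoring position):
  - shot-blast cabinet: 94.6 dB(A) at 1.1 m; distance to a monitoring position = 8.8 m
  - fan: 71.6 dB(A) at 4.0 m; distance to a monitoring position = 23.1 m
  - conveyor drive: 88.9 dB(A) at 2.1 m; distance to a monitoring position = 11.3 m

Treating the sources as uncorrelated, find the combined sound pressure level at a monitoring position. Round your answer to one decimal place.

Apply inverse-square spreading to bring every level to the receiver, then sum 10^(L/10).
shot-blast cabinet: 94.6 − 20·log₁₀(8.8/1.1) = 94.6 − 18.06 = 76.54 dB(A).
fan: 71.6 − 20·log₁₀(23.1/4.0) = 71.6 − 15.23 = 56.37 dB(A).
conveyor drive: 88.9 − 20·log₁₀(11.3/2.1) = 88.9 − 14.62 = 74.28 dB(A).
Σ 10^(L/10) = 7.231e+07 → L_total = 10·log₁₀(7.231e+07) = 78.59 dB(A).

78.6 dB(A)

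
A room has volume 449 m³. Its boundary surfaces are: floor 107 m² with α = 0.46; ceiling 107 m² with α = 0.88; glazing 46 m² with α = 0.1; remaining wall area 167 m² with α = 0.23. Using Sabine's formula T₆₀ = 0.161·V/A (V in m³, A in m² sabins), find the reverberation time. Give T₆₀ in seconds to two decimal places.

0.39 s

Summing Sᵢαᵢ: 107·0.46 + 107·0.88 + 46·0.1 + 167·0.23 = 186.39 m².
T₆₀ = 0.161 × 449 / 186.39 = 0.388 s.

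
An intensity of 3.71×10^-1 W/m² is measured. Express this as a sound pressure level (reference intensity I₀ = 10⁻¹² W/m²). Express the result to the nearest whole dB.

Dividing by I₀ shifts the exponent by 12: I/I₀ = 3.71×10^11.
L = 10·(0.5694 + 11) = 115.69 dB.

116 dB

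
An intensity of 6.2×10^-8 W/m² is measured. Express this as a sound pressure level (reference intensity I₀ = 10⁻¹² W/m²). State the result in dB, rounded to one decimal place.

L = 10·log₁₀(I/I₀) = 10·log₁₀(6.2×10^-8/10⁻¹²) = 10·log₁₀(6.2×10^4).
L = 10·(0.7924 + 4) = 47.92 dB.

47.9 dB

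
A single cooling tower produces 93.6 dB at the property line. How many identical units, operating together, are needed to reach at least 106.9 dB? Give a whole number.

Need L₁ + 10·log₁₀ N ≥ 106.9, i.e. log₁₀ N ≥ 1.33.
N ≥ 10^(13.3/10) = 21.380, so N = 22.

22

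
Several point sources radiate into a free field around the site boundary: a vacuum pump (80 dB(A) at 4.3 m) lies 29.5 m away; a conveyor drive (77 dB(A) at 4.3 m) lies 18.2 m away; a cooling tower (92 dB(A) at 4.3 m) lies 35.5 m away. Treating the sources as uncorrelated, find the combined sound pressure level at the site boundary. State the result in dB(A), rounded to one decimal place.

Propagate each source to the receiver with L = L_ref − 20·log₁₀(r/r_ref), then add intensities.
vacuum pump: 80 − 20·log₁₀(29.5/4.3) = 80 − 16.73 = 63.27 dB(A).
conveyor drive: 77 − 20·log₁₀(18.2/4.3) = 77 − 12.53 = 64.47 dB(A).
cooling tower: 92 − 20·log₁₀(35.5/4.3) = 92 − 18.34 = 73.66 dB(A).
Σ 10^(L/10) = 2.818e+07 → L_total = 10·log₁₀(2.818e+07) = 74.50 dB(A).

74.5 dB(A)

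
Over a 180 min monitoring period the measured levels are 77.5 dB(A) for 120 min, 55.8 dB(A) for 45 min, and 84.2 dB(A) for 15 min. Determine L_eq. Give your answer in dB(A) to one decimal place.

77.7 dB(A)

The energy average is taken in the linear domain: L_eq = 10·log₁₀[(Σ tᵢ·10^(Lᵢ/10))/T], T = 180 min.
Σ tᵢ·10^(Lᵢ/10) = 120·10^(77.5/10) + 45·10^(55.8/10) + 15·10^(84.2/10) = 1.071e+10.
L_eq = 10·log₁₀(1.071e+10/180) = 77.75 dB(A).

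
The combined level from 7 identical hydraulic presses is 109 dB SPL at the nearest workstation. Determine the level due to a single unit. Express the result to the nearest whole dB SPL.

101 dB SPL

For N identical incoherent sources L_total = L₁ + 10·log₁₀ N, so L₁ = 109 − 10·log₁₀(7) = 109 − 8.451.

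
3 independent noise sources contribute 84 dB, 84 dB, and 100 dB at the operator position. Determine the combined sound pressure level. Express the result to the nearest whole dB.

For uncorrelated sources the intensities add, so convert each level to linear form, sum, and take 10·log₁₀ of the total.
Σ 10^(L/10) = 10^(84/10) + 10^(84/10) + 10^(100/10) = 1.050e+10.
L_total = 10·log₁₀(1.050e+10) = 100.21 dB.

100 dB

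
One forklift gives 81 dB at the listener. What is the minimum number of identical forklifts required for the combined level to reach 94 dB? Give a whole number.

The shortfall is 94 − 81 = 13.0 dB, and N units add 10·log₁₀ N, so need 10·log₁₀ N ≥ 13.0.
N ≥ 10^(13.0/10) = 19.953, so N = 20.

20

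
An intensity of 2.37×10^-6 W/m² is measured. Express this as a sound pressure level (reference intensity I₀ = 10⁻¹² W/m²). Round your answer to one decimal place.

Dividing by I₀ shifts the exponent by 12: I/I₀ = 2.37×10^6.
L = 10·(0.3747 + 6) = 63.75 dB.

63.7 dB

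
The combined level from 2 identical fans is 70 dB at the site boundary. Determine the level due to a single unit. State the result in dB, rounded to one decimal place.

67.0 dB

For N identical incoherent sources L_total = L₁ + 10·log₁₀ N, so L₁ = 70 − 10·log₁₀(2) = 70 − 3.010.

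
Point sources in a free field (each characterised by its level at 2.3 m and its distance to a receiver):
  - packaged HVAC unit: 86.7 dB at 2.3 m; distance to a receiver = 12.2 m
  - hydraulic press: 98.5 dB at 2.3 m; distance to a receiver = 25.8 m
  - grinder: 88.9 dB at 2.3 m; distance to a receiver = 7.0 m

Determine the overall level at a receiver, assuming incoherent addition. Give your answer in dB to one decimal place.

82.0 dB

First find each source's level at the receiver (point-source: −20·log₁₀(r/r_ref)), then combine on an intensity basis.
packaged HVAC unit: 86.7 − 20·log₁₀(12.2/2.3) = 86.7 − 14.49 = 72.21 dB.
hydraulic press: 98.5 − 20·log₁₀(25.8/2.3) = 98.5 − 21.00 = 77.50 dB.
grinder: 88.9 − 20·log₁₀(7.0/2.3) = 88.9 − 9.67 = 79.23 dB.
Σ 10^(L/10) = 1.567e+08 → L_total = 10·log₁₀(1.567e+08) = 81.95 dB.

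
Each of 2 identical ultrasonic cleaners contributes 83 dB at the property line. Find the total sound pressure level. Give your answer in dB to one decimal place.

N identical incoherent sources raise the level by 10·log₁₀ N.
L_total = 83 + 10·log₁₀(2) = 83 + 3.010 = 86.01 dB.

86.0 dB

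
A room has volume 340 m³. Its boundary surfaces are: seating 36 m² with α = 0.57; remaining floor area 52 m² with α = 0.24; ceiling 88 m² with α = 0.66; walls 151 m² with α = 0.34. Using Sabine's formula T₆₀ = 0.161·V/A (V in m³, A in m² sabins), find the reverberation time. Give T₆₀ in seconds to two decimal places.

A = Σ Sᵢαᵢ = 36·0.57 + 52·0.24 + 88·0.66 + 151·0.34 = 142.42 m².
T₆₀ = 0.161·V/A = 0.161·340/142.42 = 0.384 s.

0.38 s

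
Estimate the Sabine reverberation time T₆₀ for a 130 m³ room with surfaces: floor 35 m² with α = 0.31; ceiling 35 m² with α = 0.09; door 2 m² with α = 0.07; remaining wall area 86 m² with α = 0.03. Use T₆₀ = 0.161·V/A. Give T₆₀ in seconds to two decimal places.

1.25 s

A = Σ Sᵢαᵢ = 35·0.31 + 35·0.09 + 2·0.07 + 86·0.03 = 16.72 m².
T₆₀ = 0.161 × 130 / 16.72 = 1.252 s.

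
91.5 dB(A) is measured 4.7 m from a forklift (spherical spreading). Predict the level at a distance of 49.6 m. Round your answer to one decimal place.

For a point source, L₂ = L₁ − 20·log₁₀(r₂/r₁).
L₂ = 91.5 − 20·log₁₀(49.6/4.7) = 91.5 − 20.468 = 71.03 dB(A).

71.0 dB(A)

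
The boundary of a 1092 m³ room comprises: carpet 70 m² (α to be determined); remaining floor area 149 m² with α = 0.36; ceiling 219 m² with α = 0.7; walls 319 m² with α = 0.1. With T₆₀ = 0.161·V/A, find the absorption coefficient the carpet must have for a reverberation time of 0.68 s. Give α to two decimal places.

0.28

From T₆₀ = 0.161·V/A, the target T₆₀ = 0.68 s needs A = 0.161·1092/0.68 = 258.55 m².
Absorption from the other surfaces = 149·0.36 + 219·0.7 + 319·0.1 = 238.84 m², so the carpet must supply 19.71 m² over 70 m².
α = 19.71/70 = 0.282.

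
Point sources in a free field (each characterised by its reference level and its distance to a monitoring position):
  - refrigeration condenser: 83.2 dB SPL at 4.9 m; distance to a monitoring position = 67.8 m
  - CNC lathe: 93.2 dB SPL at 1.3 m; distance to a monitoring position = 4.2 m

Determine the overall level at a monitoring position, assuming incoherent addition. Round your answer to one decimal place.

83.0 dB SPL

Apply inverse-square spreading to bring every level to the receiver, then sum 10^(L/10).
refrigeration condenser: 83.2 − 20·log₁₀(67.8/4.9) = 83.2 − 22.82 = 60.38 dB SPL.
CNC lathe: 93.2 − 20·log₁₀(4.2/1.3) = 93.2 − 10.19 = 83.01 dB SPL.
Σ 10^(L/10) = 2.013e+08 → L_total = 10·log₁₀(2.013e+08) = 83.04 dB SPL.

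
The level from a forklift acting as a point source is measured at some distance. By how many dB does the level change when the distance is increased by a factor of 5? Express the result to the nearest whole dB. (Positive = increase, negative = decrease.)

Point-source spreading: ΔL = −20·log₁₀(r₂/r₁).
ΔL = −20·log₁₀(5) = -13.98 dB.

-14 dB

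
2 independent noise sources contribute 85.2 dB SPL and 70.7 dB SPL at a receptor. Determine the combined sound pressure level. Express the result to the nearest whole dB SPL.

For uncorrelated sources the intensities add, so convert each level to linear form, sum, and take 10·log₁₀ of the total.
Σ 10^(L/10) = 10^(85.2/10) + 10^(70.7/10) = 3.429e+08.
L_total = 10·log₁₀(3.429e+08) = 85.35 dB SPL.

85 dB SPL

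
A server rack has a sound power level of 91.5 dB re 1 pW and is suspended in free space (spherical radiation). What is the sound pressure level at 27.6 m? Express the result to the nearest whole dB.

The power spreads over a sphere of area 4π·r², so L_p = L_w − 10·log₁₀(4π·r²).
4π·r² = 9573 m², 10·log₁₀ of that is 39.810 dB.
L_p = 91.5 − 39.810 = 51.69 dB.

52 dB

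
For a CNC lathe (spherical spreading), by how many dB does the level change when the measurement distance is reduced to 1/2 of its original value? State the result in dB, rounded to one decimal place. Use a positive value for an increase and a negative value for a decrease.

With spherical spreading the level changes by −20·log₁₀(r₂/r₁).
ΔL = −20·log₁₀(0.5) = +6.02 dB.

+6.0 dB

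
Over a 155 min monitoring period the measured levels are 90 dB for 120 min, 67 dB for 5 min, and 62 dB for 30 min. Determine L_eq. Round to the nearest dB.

L_eq = 10·log₁₀[(1/T)·Σ tᵢ·10^(Lᵢ/10)] with T = 155 min.
Σ tᵢ·10^(Lᵢ/10) = 120·10^(90/10) + 5·10^(67/10) + 30·10^(62/10) = 1.201e+11.
L_eq = 10·log₁₀(1.201e+11/155) = 88.89 dB.

89 dB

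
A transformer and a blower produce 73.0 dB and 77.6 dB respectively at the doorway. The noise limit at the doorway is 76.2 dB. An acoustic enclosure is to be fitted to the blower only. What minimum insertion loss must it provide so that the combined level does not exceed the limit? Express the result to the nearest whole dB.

The untreated sources together contribute 10^(73.0/10) = 1.995e+07, i.e. 73.00 dB.
To meet 76.2 dB overall, the treated blower may contribute at most 10^(76.2/10) − 1.995e+07 = 2.173e+07, i.e. 73.37 dB.
Required insertion loss = 77.6 − 73.37 = 4.23 dB.

4 dB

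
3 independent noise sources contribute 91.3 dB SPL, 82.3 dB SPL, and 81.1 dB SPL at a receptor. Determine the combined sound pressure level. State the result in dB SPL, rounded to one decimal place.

92.2 dB SPL

For uncorrelated sources the intensities add, so convert each level to linear form, sum, and take 10·log₁₀ of the total.
Σ 10^(L/10) = 10^(91.3/10) + 10^(82.3/10) + 10^(81.1/10) = 1.648e+09.
L_total = 10·log₁₀(1.648e+09) = 92.17 dB SPL.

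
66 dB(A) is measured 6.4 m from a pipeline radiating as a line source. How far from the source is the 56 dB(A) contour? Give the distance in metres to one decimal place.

64.0 m

The 10.0 dB drop corresponds to a distance ratio of 10^(10.0/10) for a line source.
r₂ = 6.4·10^((66−56)/10) = 6.4·10^(10.0/10) = 64.00 m.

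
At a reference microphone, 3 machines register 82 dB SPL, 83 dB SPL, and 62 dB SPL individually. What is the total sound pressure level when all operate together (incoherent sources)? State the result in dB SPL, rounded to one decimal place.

85.6 dB SPL

Incoherent sources combine by intensity addition: L_total = 10·log₁₀(Σ 10^(L_i/10)).
Σ 10^(L/10) = 10^(82/10) + 10^(83/10) + 10^(62/10) = 3.596e+08.
L_total = 10·log₁₀(3.596e+08) = 85.56 dB SPL.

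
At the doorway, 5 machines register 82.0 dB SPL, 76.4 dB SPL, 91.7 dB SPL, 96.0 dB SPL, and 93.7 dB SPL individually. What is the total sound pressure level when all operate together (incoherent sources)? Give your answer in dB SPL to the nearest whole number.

99 dB SPL

Incoherent sources combine by intensity addition: L_total = 10·log₁₀(Σ 10^(L_i/10)).
Σ 10^(L/10) = 10^(82.0/10) + 10^(76.4/10) + 10^(91.7/10) + 10^(96.0/10) + 10^(93.7/10) = 8.007e+09.
L_total = 10·log₁₀(8.007e+09) = 99.03 dB SPL.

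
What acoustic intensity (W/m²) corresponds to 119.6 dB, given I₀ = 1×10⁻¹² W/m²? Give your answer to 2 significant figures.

0.91 W/m²

I = I₀·10^(L/10) = 10⁻¹² × 10^(119.6/10) = 10^(-0.040).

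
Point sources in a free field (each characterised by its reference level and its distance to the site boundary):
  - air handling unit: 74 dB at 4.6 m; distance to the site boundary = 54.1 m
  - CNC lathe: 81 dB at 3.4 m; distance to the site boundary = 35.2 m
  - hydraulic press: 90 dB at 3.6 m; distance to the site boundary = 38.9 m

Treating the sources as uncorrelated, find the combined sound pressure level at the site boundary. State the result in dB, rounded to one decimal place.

Propagate each source to the receiver with L = L_ref − 20·log₁₀(r/r_ref), then add intensities.
air handling unit: 74 − 20·log₁₀(54.1/4.6) = 74 − 21.41 = 52.59 dB.
CNC lathe: 81 − 20·log₁₀(35.2/3.4) = 81 − 20.30 = 60.70 dB.
hydraulic press: 90 − 20·log₁₀(38.9/3.6) = 90 − 20.67 = 69.33 dB.
Σ 10^(L/10) = 9.921e+06 → L_total = 10·log₁₀(9.921e+06) = 69.97 dB.

70.0 dB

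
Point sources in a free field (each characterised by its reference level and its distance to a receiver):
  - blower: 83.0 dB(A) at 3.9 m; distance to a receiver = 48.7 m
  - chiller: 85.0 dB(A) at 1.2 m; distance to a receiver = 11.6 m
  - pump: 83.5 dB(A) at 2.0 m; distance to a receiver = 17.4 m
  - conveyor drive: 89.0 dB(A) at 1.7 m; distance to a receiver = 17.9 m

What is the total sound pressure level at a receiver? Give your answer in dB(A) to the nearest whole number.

72 dB(A)

Apply inverse-square spreading to bring every level to the receiver, then sum 10^(L/10).
blower: 83.0 − 20·log₁₀(48.7/3.9) = 83.0 − 21.93 = 61.07 dB(A).
chiller: 85.0 − 20·log₁₀(11.6/1.2) = 85.0 − 19.71 = 65.29 dB(A).
pump: 83.5 − 20·log₁₀(17.4/2.0) = 83.5 − 18.79 = 64.71 dB(A).
conveyor drive: 89.0 − 20·log₁₀(17.9/1.7) = 89.0 − 20.45 = 68.55 dB(A).
Σ 10^(L/10) = 1.479e+07 → L_total = 10·log₁₀(1.479e+07) = 71.70 dB(A).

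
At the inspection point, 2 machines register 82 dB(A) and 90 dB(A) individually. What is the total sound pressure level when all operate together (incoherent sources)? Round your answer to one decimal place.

For uncorrelated sources the intensities add, so convert each level to linear form, sum, and take 10·log₁₀ of the total.
Σ 10^(L/10) = 10^(82/10) + 10^(90/10) = 1.158e+09.
L_total = 10·log₁₀(1.158e+09) = 90.64 dB(A).

90.6 dB(A)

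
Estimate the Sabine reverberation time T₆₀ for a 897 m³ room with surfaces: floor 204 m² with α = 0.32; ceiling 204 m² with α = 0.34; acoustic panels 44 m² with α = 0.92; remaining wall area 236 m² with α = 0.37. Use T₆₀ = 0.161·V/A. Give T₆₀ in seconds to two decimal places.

0.55 s

Total absorption A = 204·0.32 + 204·0.34 + 44·0.92 + 236·0.37 = 262.44 m² sabins.
T₆₀ = 0.161·V/A = 0.161·897/262.44 = 0.550 s.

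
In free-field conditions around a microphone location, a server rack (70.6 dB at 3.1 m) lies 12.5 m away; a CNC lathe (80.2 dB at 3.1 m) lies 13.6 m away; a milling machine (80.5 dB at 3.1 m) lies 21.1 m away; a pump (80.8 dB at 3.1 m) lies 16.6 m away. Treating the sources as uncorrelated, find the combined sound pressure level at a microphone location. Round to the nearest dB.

71 dB

Apply inverse-square spreading to bring every level to the receiver, then sum 10^(L/10).
server rack: 70.6 − 20·log₁₀(12.5/3.1) = 70.6 − 12.11 = 58.49 dB.
CNC lathe: 80.2 − 20·log₁₀(13.6/3.1) = 80.2 − 12.84 = 67.36 dB.
milling machine: 80.5 − 20·log₁₀(21.1/3.1) = 80.5 − 16.66 = 63.84 dB.
pump: 80.8 − 20·log₁₀(16.6/3.1) = 80.8 − 14.57 = 66.23 dB.
Σ 10^(L/10) = 1.276e+07 → L_total = 10·log₁₀(1.276e+07) = 71.06 dB.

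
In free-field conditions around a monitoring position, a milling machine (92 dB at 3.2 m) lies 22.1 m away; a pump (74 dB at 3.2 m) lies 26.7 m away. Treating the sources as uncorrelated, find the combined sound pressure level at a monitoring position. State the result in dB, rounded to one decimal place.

75.3 dB

Propagate each source to the receiver with L = L_ref − 20·log₁₀(r/r_ref), then add intensities.
milling machine: 92 − 20·log₁₀(22.1/3.2) = 92 − 16.78 = 75.22 dB.
pump: 74 − 20·log₁₀(26.7/3.2) = 74 − 18.43 = 55.57 dB.
Σ 10^(L/10) = 3.359e+07 → L_total = 10·log₁₀(3.359e+07) = 75.26 dB.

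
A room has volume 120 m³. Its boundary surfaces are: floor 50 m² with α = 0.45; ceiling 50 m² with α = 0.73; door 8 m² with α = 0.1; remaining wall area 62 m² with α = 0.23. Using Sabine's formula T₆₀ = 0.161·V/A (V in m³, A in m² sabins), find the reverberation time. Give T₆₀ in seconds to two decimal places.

0.26 s

A = Σ Sᵢαᵢ = 50·0.45 + 50·0.73 + 8·0.1 + 62·0.23 = 74.06 m².
T₆₀ = 0.161 × 120 / 74.06 = 0.261 s.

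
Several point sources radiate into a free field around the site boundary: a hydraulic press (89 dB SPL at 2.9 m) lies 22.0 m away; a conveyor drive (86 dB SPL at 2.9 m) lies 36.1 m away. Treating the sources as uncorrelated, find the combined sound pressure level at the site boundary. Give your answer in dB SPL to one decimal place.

First find each source's level at the receiver (point-source: −20·log₁₀(r/r_ref)), then combine on an intensity basis.
hydraulic press: 89 − 20·log₁₀(22.0/2.9) = 89 − 17.60 = 71.40 dB SPL.
conveyor drive: 86 − 20·log₁₀(36.1/2.9) = 86 − 21.90 = 64.10 dB SPL.
Σ 10^(L/10) = 1.637e+07 → L_total = 10·log₁₀(1.637e+07) = 72.14 dB SPL.

72.1 dB SPL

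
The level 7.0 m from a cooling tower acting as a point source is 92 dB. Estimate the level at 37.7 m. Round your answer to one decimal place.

Point-source attenuation: ΔL = 20·log₁₀(r₂/r₁) = 20·log₁₀(37.7/7.0) = 14.625 dB.
L₂ = 92 − 20·log₁₀(37.7/7.0) = 92 − 14.625 = 77.38 dB.

77.4 dB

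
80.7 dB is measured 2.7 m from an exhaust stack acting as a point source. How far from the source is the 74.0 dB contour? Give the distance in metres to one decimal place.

The 6.7 dB drop corresponds to a distance ratio of 10^(6.7/20) for a point source.
r₂ = 2.7·10^((80.7−74.0)/20) = 2.7·10^(6.7/20) = 5.84 m.

5.8 m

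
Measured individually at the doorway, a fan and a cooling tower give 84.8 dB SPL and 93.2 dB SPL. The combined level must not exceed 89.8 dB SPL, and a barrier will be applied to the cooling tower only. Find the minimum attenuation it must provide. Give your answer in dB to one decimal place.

The untreated sources together contribute 10^(84.8/10) = 3.020e+08, i.e. 84.80 dB SPL.
To meet 89.8 dB SPL overall, the treated cooling tower may contribute at most 10^(89.8/10) − 3.020e+08 = 6.530e+08, i.e. 88.15 dB SPL.
So the cooling tower must be reduced from 93.2 to 88.15 dB SPL: IL = 5.05 dB.

5.1 dB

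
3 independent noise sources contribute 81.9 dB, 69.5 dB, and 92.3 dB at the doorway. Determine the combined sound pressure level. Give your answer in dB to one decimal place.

For uncorrelated sources the intensities add, so convert each level to linear form, sum, and take 10·log₁₀ of the total.
Σ 10^(L/10) = 10^(81.9/10) + 10^(69.5/10) + 10^(92.3/10) = 1.862e+09.
L_total = 10·log₁₀(1.862e+09) = 92.70 dB.

92.7 dB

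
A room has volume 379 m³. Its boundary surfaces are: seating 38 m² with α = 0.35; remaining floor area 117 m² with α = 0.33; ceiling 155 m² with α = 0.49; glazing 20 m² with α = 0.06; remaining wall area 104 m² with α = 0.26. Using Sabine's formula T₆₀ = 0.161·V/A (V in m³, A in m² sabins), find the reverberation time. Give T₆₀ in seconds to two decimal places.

0.39 s

Summing Sᵢαᵢ: 38·0.35 + 117·0.33 + 155·0.49 + 20·0.06 + 104·0.26 = 156.10 m².
T₆₀ = 0.161 × 379 / 156.10 = 0.391 s.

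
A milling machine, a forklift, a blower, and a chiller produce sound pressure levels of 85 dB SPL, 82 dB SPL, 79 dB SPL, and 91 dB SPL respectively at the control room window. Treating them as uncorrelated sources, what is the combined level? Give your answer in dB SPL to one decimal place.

Incoherent sources combine by intensity addition: L_total = 10·log₁₀(Σ 10^(L_i/10)).
Σ 10^(L/10) = 10^(85/10) + 10^(82/10) + 10^(79/10) + 10^(91/10) = 1.813e+09.
L_total = 10·log₁₀(1.813e+09) = 92.58 dB SPL.

92.6 dB SPL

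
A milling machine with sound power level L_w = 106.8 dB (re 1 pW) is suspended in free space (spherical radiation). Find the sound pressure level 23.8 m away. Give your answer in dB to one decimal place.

68.3 dB

Free-field spherical radiation: L_p = L_w − 10·log₁₀(4π·r²), r = 23.8 m.
4π·r² = 7118 m², 10·log₁₀ of that is 38.524 dB.
L_p = 106.8 − 38.524 = 68.28 dB.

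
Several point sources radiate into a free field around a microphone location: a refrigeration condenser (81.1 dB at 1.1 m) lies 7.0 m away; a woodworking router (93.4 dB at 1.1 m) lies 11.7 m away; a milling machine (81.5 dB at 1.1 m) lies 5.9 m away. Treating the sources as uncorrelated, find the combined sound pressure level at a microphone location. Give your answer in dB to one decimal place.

74.4 dB

Propagate each source to the receiver with L = L_ref − 20·log₁₀(r/r_ref), then add intensities.
refrigeration condenser: 81.1 − 20·log₁₀(7.0/1.1) = 81.1 − 16.07 = 65.03 dB.
woodworking router: 93.4 − 20·log₁₀(11.7/1.1) = 93.4 − 20.54 = 72.86 dB.
milling machine: 81.5 − 20·log₁₀(5.9/1.1) = 81.5 − 14.59 = 66.91 dB.
Σ 10^(L/10) = 2.743e+07 → L_total = 10·log₁₀(2.743e+07) = 74.38 dB.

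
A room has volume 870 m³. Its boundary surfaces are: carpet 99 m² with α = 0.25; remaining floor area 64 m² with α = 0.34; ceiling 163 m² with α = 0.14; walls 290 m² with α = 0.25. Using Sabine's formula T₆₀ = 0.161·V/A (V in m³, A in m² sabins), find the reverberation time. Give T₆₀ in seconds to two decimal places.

Total absorption A = 99·0.25 + 64·0.34 + 163·0.14 + 290·0.25 = 141.83 m² sabins.
T₆₀ = 0.161·V/A = 0.161·870/141.83 = 0.988 s.

0.99 s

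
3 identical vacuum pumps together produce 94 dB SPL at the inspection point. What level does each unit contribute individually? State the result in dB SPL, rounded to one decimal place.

For N identical incoherent sources L_total = L₁ + 10·log₁₀ N, so L₁ = 94 − 10·log₁₀(3) = 94 − 4.771.

89.2 dB SPL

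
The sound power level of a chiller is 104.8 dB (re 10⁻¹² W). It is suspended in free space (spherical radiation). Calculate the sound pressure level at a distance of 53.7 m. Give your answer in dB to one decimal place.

59.2 dB

L_p = L_w − 10·log₁₀(4π·r²) with r = 53.7 m.
4π·r² = 3.624e+04 m², 10·log₁₀ of that is 45.592 dB.
L_p = 104.8 − 45.592 = 59.21 dB.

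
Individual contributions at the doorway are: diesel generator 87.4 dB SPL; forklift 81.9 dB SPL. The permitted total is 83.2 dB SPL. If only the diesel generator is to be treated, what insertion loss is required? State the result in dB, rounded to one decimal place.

The untreated sources together contribute 10^(81.9/10) = 1.549e+08, i.e. 81.90 dB SPL.
The limit corresponds to 10^(83.2/10) = 2.089e+08; subtracting the fixed part leaves 5.405e+07 for the diesel generator, i.e. 77.33 dB SPL.
Required insertion loss = 87.4 − 77.33 = 10.07 dB.

10.1 dB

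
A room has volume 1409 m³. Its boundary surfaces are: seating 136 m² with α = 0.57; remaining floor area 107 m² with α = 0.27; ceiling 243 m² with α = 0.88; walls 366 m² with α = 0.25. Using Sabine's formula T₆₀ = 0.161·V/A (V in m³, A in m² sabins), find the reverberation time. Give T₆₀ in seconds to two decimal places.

0.55 s

Summing Sᵢαᵢ: 136·0.57 + 107·0.27 + 243·0.88 + 366·0.25 = 411.75 m².
T₆₀ = 0.161·V/A = 0.161·1409/411.75 = 0.551 s.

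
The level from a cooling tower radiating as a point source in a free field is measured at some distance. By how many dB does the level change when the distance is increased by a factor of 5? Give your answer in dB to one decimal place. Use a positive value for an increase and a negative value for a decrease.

-14.0 dB

Point-source spreading: ΔL = −20·log₁₀(r₂/r₁).
ΔL = −20·log₁₀(5) = -13.98 dB.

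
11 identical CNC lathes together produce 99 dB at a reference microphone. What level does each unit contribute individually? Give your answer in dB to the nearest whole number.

89 dB

For N identical incoherent sources L_total = L₁ + 10·log₁₀ N, so L₁ = 99 − 10·log₁₀(11) = 99 − 10.414.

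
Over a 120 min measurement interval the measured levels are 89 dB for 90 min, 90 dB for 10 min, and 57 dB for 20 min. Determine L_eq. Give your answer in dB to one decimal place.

The energy average is taken in the linear domain: L_eq = 10·log₁₀[(Σ tᵢ·10^(Lᵢ/10))/T], T = 120 min.
Σ tᵢ·10^(Lᵢ/10) = 90·10^(89/10) + 10·10^(90/10) + 20·10^(57/10) = 8.150e+10.
L_eq = 10·log₁₀(8.150e+10/120) = 88.32 dB.

88.3 dB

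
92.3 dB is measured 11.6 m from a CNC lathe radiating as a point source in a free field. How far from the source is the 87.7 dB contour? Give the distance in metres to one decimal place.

For a point source L₁ − L₂ = 20·log₁₀(r₂/r₁), so r₂ = r₁·10^((L₁−L₂)/20).
r₂ = 11.6·10^((92.3−87.7)/20) = 11.6·10^(4.6/20) = 19.70 m.

19.7 m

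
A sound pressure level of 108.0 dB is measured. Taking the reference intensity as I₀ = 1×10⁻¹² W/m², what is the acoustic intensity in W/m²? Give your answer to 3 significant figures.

I = I₀·10^(L/10) = 10⁻¹² × 10^(108.0/10) = 10^(-1.200).

0.0631 W/m²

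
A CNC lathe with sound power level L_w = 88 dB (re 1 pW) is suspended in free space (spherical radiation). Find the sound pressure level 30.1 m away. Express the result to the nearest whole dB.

47 dB

Free-field spherical radiation: L_p = L_w − 10·log₁₀(4π·r²), r = 30.1 m.
4π·r² = 1.139e+04 m², 10·log₁₀ of that is 40.563 dB.
L_p = 88 − 40.563 = 47.44 dB.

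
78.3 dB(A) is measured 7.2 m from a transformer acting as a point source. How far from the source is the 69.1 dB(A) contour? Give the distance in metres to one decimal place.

Point-source spreading drops the level by 20·log₁₀(r₂/r₁); inverting, r₂/r₁ = 10^(ΔL/20).
r₂ = 7.2·10^((78.3−69.1)/20) = 7.2·10^(9.2/20) = 20.77 m.

20.8 m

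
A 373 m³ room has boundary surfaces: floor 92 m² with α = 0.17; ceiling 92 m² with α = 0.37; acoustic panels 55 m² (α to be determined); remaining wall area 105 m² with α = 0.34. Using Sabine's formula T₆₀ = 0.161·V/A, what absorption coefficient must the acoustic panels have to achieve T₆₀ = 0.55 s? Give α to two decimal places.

0.43

A = 0.161·V/T₆₀ = 0.161·373/0.55 = 109.19 m² sabins.
Absorption from the other surfaces = 92·0.17 + 92·0.37 + 105·0.34 = 85.38 m², so the acoustic panels must supply 23.81 m² over 55 m².
α = 23.81/55 = 0.433.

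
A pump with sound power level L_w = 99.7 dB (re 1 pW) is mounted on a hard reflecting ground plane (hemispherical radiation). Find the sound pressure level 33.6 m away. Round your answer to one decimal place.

61.2 dB

Free-field hemispherical radiation: L_p = L_w − 10·log₁₀(2π·r²), r = 33.6 m.
2π·r² = 7093 m², 10·log₁₀ of that is 38.509 dB.
L_p = 99.7 − 38.509 = 61.19 dB.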